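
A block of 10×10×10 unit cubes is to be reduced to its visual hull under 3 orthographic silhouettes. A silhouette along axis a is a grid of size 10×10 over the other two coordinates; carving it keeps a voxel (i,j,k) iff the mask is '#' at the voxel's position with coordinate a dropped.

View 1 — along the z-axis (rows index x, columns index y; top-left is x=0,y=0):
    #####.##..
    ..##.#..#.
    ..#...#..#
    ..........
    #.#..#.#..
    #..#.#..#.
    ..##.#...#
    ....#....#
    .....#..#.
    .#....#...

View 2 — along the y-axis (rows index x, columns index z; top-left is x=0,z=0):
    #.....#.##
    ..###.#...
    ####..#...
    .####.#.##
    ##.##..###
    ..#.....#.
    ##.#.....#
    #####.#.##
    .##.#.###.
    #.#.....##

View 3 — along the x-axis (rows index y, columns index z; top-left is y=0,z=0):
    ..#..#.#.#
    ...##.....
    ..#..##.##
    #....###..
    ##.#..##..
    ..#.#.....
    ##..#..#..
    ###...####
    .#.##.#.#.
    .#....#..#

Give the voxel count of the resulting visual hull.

|visual hull| = 58

initial block: 10^3 = 1000
after view 1 [z-axis, 32 of 100 cells solid] → remaining = 320
after view 2 [y-axis, 51 of 100 cells solid] → remaining = 147
after view 3 [x-axis, 41 of 100 cells solid] → remaining = 58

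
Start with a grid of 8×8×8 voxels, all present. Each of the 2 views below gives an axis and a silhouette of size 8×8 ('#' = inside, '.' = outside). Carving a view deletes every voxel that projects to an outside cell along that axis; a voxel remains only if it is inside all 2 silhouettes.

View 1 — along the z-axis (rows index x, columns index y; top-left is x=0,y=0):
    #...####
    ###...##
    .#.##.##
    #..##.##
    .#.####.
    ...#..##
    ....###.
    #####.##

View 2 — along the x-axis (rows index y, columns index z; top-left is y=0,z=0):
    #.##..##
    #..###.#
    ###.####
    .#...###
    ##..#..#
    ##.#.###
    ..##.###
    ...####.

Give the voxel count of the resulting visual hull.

start: 8×8×8 = 512 voxels
after view 1 [z-axis, 38 of 64 cells solid] → remaining = 304
after view 2 [x-axis, 40 of 64 cells solid] → remaining = 180

180 voxels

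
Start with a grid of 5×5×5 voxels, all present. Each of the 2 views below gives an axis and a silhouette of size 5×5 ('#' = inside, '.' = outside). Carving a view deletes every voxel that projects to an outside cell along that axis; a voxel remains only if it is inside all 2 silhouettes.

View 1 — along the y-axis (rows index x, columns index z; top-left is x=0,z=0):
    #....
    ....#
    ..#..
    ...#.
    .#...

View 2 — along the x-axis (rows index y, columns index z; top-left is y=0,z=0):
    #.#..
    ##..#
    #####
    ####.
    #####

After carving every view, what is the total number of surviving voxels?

initial block: 5^3 = 125
step 1: project along y, AND mask (5/25) → |grid| = 25
step 2: project along x, AND mask (19/25) → |grid| = 19

voxel count = 19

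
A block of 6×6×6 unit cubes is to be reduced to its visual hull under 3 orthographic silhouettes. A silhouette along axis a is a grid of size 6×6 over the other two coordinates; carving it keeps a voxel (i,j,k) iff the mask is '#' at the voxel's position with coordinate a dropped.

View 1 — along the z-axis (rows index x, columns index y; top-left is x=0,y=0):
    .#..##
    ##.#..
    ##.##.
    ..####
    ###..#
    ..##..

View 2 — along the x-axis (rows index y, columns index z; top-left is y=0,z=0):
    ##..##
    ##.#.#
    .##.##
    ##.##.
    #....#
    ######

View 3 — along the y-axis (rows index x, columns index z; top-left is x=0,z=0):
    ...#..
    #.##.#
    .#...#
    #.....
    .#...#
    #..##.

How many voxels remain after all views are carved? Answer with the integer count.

initial block: 6^3 = 216
step 1: project along z, AND mask (20/36) → |grid| = 120
step 2: project along x, AND mask (24/36) → |grid| = 80
step 3: project along y, AND mask (13/36) → |grid| = 30

30 voxels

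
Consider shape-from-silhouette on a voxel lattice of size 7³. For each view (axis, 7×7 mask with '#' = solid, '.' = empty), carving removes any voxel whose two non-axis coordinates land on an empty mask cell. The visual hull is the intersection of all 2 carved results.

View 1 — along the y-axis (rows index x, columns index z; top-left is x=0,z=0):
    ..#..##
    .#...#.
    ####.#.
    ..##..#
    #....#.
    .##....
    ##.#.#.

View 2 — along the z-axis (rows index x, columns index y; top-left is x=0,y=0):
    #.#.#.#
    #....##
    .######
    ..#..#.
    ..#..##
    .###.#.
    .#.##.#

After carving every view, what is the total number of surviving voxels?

voxel count = 84

initial block: 7^3 = 343
carve view 1 (along y, XZ-mask fill 21/49): 147 voxels remain
carve view 2 (along z, XY-mask fill 26/49): 84 voxels remain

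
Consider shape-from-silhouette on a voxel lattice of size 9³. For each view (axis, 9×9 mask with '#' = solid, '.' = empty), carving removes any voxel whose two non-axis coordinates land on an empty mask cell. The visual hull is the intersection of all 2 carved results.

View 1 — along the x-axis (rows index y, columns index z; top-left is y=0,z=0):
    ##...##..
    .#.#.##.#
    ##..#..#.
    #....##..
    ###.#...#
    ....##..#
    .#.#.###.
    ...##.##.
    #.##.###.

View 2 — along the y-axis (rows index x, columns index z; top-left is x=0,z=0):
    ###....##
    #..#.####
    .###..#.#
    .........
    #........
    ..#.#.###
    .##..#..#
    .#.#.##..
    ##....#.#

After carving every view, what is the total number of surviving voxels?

147 voxels

full grid |V| = 729
carve view 1 (along x, YZ-mask fill 39/81): 351 voxels remain
carve view 2 (along y, XZ-mask fill 34/81): 147 voxels remain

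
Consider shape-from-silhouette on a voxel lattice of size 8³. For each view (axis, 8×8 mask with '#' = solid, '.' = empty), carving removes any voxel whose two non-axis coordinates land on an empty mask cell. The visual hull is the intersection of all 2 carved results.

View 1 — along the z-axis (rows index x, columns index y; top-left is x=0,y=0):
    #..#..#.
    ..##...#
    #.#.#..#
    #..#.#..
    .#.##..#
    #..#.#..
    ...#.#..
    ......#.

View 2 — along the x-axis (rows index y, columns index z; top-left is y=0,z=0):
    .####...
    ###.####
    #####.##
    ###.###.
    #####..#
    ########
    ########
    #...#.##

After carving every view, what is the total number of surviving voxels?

full grid |V| = 512
[1] z-view keeps 23 columns → grid now 184
[2] x-view keeps 50 columns → grid now 137

remaining voxels: 137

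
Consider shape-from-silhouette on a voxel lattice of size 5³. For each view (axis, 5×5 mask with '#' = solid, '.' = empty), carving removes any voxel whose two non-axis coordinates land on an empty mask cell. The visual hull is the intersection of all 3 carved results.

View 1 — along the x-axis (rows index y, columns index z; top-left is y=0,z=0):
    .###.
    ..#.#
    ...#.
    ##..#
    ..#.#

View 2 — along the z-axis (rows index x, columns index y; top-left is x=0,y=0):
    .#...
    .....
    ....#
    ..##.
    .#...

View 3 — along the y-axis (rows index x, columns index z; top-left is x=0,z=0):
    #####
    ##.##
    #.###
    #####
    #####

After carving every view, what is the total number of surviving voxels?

remaining voxels: 10

full grid |V| = 125
after view 1 [x-axis, 11 of 25 cells solid] → remaining = 55
after view 2 [z-axis, 5 of 25 cells solid] → remaining = 10
after view 3 [y-axis, 23 of 25 cells solid] → remaining = 10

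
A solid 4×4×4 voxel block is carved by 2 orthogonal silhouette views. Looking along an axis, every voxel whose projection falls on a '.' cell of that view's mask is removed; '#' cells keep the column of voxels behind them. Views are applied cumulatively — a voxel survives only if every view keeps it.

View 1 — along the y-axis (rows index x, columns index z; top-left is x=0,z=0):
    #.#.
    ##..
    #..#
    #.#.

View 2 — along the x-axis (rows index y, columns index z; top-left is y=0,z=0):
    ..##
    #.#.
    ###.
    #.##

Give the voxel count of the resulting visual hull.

initial block: 4^3 = 64
[1] y-view keeps 8 columns → grid now 32
[2] x-view keeps 10 columns → grid now 23

|visual hull| = 23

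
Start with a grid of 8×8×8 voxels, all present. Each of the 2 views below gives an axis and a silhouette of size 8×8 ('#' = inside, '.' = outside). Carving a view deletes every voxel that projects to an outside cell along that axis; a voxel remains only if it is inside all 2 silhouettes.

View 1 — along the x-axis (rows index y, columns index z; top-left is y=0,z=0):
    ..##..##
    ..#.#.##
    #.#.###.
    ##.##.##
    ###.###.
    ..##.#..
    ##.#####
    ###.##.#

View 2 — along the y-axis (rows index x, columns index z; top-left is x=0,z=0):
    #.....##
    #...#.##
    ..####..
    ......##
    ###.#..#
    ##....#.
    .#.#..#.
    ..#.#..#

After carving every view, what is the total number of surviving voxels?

142 voxels

initial block: 8^3 = 512
V1 x: intersect with YZ mask (41 set) -- 328 left
V2 y: intersect with XZ mask (27 set) -- 142 left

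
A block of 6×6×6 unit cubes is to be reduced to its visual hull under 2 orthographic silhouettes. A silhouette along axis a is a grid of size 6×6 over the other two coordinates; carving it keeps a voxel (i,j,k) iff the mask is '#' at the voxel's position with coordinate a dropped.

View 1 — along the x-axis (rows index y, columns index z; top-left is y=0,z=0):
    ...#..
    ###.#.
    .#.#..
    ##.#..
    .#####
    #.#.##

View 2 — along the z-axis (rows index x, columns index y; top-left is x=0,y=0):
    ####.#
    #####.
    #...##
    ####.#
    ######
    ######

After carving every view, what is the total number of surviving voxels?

initial block: 6^3 = 216
V1 x: intersect with YZ mask (19 set) -- 114 left
V2 z: intersect with XY mask (30 set) -- 91 left

|visual hull| = 91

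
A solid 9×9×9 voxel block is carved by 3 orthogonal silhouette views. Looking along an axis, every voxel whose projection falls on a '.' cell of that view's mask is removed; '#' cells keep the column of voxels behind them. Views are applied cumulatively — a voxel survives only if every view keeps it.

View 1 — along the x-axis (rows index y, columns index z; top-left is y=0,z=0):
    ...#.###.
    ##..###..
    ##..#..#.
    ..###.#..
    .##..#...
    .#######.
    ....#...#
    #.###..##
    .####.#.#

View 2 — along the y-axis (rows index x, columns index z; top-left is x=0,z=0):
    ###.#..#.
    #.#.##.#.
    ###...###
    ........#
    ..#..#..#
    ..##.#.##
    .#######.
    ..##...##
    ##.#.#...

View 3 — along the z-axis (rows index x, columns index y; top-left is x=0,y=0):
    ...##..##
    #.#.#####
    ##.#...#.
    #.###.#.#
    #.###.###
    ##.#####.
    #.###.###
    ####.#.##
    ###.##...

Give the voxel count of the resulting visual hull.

initial block: 9^3 = 729
after view 1 [x-axis, 41 of 81 cells solid] → remaining = 369
after view 2 [y-axis, 40 of 81 cells solid] → remaining = 177
after view 3 [z-axis, 54 of 81 cells solid] → remaining = 119

voxel count = 119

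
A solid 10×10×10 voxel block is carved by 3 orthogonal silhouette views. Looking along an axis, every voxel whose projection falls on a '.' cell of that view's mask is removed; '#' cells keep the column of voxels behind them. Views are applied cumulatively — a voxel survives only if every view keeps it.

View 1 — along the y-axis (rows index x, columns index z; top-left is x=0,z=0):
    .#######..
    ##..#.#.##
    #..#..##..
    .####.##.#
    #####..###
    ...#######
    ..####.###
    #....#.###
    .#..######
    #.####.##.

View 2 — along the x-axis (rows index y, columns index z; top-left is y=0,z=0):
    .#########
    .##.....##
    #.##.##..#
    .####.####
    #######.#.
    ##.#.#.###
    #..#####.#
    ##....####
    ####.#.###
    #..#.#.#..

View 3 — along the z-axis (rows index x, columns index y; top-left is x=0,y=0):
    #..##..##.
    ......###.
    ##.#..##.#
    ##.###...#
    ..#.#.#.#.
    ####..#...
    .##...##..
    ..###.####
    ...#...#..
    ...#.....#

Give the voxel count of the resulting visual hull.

initial block: 10^3 = 1000
  1. axis=1 (XZ plane), |mask|=65  ⇒  voxels=650
  2. axis=0 (YZ plane), |mask|=67  ⇒  voxels=434
  3. axis=2 (XY plane), |mask|=44  ⇒  voxels=191

191 voxels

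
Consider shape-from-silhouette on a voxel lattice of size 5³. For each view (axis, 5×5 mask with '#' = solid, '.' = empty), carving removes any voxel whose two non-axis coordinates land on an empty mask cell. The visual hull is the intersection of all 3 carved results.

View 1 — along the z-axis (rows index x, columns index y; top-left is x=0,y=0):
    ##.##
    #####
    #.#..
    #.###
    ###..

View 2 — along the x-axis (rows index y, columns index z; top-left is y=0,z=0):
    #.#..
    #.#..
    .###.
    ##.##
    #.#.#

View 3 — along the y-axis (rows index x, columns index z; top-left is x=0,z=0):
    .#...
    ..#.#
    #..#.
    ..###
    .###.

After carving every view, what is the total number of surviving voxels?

21 voxels

full grid |V| = 125
after view 1 [z-axis, 18 of 25 cells solid] → remaining = 90
after view 2 [x-axis, 14 of 25 cells solid] → remaining = 49
after view 3 [y-axis, 11 of 25 cells solid] → remaining = 21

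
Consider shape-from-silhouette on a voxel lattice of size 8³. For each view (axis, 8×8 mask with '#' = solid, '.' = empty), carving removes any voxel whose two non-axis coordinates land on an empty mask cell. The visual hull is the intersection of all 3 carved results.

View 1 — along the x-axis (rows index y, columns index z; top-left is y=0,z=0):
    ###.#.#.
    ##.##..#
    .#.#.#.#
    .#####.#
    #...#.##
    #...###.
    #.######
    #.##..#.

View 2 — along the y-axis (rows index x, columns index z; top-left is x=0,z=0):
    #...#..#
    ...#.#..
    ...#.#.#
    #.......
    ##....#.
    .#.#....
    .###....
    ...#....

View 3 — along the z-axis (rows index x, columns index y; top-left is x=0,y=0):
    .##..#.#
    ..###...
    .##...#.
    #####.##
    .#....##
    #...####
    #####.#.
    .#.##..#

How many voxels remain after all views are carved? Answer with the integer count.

initial block: 8^3 = 512
after view 1 [x-axis, 39 of 64 cells solid] → remaining = 312
after view 2 [y-axis, 18 of 64 cells solid] → remaining = 88
after view 3 [z-axis, 35 of 64 cells solid] → remaining = 47

remaining voxels: 47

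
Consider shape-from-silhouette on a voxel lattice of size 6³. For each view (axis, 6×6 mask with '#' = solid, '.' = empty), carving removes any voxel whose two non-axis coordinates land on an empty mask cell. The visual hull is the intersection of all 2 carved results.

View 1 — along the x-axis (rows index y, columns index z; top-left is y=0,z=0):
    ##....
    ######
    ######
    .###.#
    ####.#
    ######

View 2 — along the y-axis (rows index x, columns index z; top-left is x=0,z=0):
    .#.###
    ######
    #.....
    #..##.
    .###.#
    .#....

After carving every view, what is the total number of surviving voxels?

full grid |V| = 216
[1] x-view keeps 29 columns → grid now 174
[2] y-view keeps 19 columns → grid now 93

|visual hull| = 93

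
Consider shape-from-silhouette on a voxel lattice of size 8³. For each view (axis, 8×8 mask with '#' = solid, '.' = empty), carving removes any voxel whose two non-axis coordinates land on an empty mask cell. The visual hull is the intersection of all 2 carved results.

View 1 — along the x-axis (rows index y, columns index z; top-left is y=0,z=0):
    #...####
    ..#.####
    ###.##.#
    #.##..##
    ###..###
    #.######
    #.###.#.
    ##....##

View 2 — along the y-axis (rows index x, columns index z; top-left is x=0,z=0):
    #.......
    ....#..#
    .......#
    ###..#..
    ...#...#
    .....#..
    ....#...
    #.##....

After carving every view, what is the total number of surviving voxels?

start: 8×8×8 = 512 voxels
step 1: project along x, AND mask (43/64) → |grid| = 344
step 2: project along y, AND mask (15/64) → |grid| = 83

|visual hull| = 83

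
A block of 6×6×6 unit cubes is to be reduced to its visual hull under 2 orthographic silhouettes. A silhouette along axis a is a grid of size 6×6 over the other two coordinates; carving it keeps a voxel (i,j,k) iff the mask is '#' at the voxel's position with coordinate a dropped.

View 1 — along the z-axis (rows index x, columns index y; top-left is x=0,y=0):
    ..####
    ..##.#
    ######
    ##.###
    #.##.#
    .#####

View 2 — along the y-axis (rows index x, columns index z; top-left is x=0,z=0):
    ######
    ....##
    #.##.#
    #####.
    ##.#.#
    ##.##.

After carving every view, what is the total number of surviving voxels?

voxel count = 115

before carving: 216 voxels (6×6×6)
carve view 1 (along z, XY-mask fill 27/36): 162 voxels remain
carve view 2 (along y, XZ-mask fill 25/36): 115 voxels remain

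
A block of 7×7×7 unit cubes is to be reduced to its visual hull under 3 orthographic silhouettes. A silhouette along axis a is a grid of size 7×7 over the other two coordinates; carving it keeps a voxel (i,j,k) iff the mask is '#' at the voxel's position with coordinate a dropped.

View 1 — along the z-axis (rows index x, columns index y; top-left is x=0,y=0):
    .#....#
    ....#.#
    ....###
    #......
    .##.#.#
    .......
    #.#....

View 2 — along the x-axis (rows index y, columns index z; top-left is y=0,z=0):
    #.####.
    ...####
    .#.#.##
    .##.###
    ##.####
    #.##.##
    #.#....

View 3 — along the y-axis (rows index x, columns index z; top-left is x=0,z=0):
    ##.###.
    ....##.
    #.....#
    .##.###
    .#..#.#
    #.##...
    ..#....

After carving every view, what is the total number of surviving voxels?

|visual hull| = 22

before carving: 343 voxels (7×7×7)
[1] z-view keeps 14 columns → grid now 98
[2] x-view keeps 31 columns → grid now 57
[3] y-view keeps 21 columns → grid now 22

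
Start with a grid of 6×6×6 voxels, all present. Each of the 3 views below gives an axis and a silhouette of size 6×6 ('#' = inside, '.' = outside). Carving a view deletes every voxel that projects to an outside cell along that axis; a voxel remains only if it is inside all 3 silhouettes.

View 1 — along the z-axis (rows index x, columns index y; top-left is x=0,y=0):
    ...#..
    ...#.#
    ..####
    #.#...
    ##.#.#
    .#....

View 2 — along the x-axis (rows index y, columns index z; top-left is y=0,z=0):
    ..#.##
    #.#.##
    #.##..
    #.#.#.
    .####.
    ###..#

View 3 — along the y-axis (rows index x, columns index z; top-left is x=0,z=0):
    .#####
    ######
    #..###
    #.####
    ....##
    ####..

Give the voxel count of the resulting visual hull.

remaining voxels: 31

initial block: 6^3 = 216
carve view 1 (along z, XY-mask fill 14/36): 84 voxels remain
carve view 2 (along x, YZ-mask fill 21/36): 48 voxels remain
carve view 3 (along y, XZ-mask fill 26/36): 31 voxels remain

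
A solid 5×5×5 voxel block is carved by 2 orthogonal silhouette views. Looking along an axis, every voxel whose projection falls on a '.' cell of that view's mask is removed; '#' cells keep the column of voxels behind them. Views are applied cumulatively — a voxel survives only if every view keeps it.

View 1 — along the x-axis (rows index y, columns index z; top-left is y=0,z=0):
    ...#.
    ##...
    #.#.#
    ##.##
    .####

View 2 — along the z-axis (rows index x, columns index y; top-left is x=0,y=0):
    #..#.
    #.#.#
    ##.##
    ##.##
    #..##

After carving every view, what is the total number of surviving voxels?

44 voxels

full grid |V| = 125
[1] x-view keeps 14 columns → grid now 70
[2] z-view keeps 16 columns → grid now 44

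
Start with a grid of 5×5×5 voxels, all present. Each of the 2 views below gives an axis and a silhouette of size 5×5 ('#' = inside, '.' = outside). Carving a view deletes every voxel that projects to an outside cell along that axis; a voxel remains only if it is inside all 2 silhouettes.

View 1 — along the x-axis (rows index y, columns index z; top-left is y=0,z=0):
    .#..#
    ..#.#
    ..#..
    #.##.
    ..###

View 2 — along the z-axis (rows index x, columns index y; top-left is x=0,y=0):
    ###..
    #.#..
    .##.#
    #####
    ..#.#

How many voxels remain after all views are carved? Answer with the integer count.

initial block: 5^3 = 125
carve view 1 (along x, YZ-mask fill 11/25): 55 voxels remain
carve view 2 (along z, XY-mask fill 15/25): 29 voxels remain

remaining voxels: 29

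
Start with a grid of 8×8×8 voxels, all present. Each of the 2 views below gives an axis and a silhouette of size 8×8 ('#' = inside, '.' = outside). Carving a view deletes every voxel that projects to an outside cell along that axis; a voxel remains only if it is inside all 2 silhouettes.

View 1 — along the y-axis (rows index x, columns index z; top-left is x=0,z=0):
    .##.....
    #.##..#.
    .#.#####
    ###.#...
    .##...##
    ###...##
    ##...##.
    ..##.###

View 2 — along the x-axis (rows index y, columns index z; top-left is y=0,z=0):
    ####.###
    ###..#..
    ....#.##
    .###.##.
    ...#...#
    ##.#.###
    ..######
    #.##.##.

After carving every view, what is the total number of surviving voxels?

remaining voxels: 166

before carving: 512 voxels (8×8×8)
carve view 1 (along y, XZ-mask fill 34/64): 272 voxels remain
carve view 2 (along x, YZ-mask fill 38/64): 166 voxels remain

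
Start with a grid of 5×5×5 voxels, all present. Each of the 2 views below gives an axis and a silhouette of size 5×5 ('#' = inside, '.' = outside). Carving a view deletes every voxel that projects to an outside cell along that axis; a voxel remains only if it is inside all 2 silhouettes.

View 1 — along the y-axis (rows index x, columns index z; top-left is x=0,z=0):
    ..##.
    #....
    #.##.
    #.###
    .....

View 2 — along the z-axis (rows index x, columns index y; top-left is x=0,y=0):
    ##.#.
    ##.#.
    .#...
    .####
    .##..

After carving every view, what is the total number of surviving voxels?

|visual hull| = 28

full grid |V| = 125
V1 y: intersect with XZ mask (10 set) -- 50 left
V2 z: intersect with XY mask (13 set) -- 28 left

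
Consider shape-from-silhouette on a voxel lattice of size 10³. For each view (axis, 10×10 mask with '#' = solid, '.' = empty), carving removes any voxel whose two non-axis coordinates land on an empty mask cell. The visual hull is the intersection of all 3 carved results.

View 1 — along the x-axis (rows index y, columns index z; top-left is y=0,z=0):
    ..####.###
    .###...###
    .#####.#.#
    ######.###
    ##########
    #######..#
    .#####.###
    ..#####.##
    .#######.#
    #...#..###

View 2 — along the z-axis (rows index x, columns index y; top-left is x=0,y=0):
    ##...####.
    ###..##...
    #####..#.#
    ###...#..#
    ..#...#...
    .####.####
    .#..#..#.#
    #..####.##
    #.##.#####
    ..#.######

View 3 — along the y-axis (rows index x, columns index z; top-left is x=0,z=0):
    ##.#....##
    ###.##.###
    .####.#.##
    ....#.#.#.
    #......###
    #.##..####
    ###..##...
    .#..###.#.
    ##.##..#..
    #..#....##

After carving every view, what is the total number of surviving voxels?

full grid |V| = 1000
  1. axis=0 (YZ plane), |mask|=75  ⇒  voxels=750
  2. axis=2 (XY plane), |mask|=59  ⇒  voxels=434
  3. axis=1 (XZ plane), |mask|=53  ⇒  voxels=228

228 voxels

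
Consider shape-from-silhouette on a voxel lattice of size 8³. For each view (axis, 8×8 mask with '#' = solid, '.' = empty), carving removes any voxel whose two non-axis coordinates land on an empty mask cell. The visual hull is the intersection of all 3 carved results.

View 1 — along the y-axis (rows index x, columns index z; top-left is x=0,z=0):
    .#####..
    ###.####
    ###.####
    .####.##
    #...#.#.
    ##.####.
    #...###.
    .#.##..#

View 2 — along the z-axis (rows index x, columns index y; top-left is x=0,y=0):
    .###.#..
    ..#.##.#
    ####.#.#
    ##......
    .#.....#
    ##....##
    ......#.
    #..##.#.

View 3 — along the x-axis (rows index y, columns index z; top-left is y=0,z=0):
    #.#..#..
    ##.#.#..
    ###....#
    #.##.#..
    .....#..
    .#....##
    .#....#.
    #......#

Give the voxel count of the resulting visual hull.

|visual hull| = 54

full grid |V| = 512
  1. axis=1 (XZ plane), |mask|=42  ⇒  voxels=336
  2. axis=2 (XY plane), |mask|=27  ⇒  voxels=152
  3. axis=0 (YZ plane), |mask|=23  ⇒  voxels=54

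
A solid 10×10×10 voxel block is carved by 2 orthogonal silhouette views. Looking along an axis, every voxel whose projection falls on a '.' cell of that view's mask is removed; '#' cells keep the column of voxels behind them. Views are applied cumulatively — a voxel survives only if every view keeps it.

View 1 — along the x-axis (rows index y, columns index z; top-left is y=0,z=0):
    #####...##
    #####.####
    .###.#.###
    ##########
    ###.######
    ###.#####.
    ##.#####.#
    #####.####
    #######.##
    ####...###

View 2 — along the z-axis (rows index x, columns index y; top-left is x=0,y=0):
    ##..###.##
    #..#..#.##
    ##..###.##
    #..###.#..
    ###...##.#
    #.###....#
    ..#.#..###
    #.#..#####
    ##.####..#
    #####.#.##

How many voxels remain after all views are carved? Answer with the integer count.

remaining voxels: 505

start: 10×10×10 = 1000 voxels
carve view 1 (along x, YZ-mask fill 83/100): 830 voxels remain
carve view 2 (along z, XY-mask fill 62/100): 505 voxels remain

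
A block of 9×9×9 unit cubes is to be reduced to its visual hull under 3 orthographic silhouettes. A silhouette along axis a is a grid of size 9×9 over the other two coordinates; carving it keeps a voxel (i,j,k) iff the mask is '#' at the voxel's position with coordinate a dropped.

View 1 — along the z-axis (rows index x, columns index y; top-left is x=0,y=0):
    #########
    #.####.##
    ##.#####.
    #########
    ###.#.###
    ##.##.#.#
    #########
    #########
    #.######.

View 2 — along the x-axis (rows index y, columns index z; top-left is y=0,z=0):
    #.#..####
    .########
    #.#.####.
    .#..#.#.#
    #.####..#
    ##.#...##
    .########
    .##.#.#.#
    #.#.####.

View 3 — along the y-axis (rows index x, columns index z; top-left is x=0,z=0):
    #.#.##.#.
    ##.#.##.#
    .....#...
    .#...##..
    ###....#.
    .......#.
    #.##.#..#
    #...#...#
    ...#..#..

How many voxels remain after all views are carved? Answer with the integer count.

|visual hull| = 156

full grid |V| = 729
step 1: project along z, AND mask (70/81) → |grid| = 630
step 2: project along x, AND mask (54/81) → |grid| = 419
step 3: project along y, AND mask (30/81) → |grid| = 156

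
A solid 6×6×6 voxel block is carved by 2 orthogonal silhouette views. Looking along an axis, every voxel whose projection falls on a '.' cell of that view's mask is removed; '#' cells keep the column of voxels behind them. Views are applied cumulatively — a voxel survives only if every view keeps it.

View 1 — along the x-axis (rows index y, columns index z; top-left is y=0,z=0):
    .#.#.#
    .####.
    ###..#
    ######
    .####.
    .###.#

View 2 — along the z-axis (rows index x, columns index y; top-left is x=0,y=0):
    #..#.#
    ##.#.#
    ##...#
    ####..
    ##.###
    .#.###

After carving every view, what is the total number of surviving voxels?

97 voxels

full grid |V| = 216
after view 1 [x-axis, 25 of 36 cells solid] → remaining = 150
after view 2 [z-axis, 23 of 36 cells solid] → remaining = 97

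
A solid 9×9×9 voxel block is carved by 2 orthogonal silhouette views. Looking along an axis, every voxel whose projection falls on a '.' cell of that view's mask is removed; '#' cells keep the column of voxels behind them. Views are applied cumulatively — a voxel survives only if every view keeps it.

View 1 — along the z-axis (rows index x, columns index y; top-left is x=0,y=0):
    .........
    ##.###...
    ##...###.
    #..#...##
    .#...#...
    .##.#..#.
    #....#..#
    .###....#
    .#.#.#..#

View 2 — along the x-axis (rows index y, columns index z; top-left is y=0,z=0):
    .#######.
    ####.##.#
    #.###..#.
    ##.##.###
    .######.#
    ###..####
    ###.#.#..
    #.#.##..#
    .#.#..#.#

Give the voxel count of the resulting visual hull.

voxel count = 193

before carving: 729 voxels (9×9×9)
V1 z: intersect with XY mask (31 set) -- 279 left
V2 x: intersect with YZ mask (54 set) -- 193 left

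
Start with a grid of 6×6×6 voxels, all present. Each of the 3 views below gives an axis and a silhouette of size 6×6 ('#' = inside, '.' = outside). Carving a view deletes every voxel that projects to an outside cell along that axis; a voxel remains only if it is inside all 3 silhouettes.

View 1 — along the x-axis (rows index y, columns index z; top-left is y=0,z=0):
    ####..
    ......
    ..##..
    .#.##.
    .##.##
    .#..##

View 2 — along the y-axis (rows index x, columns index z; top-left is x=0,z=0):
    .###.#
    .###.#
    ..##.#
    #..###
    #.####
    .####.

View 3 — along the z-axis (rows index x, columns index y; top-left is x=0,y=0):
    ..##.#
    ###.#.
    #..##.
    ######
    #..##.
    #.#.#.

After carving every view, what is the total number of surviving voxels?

voxel count = 44

initial block: 6^3 = 216
step 1: project along x, AND mask (16/36) → |grid| = 96
step 2: project along y, AND mask (24/36) → |grid| = 66
step 3: project along z, AND mask (22/36) → |grid| = 44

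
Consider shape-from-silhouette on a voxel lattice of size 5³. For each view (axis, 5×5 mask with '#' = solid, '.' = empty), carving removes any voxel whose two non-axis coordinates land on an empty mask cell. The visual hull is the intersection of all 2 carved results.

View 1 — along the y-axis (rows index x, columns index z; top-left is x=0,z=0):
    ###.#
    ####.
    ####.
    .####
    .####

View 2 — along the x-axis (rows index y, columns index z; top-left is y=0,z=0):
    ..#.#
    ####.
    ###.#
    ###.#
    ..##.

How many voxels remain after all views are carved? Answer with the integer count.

voxel count = 66

before carving: 125 voxels (5×5×5)
  1. axis=1 (XZ plane), |mask|=20  ⇒  voxels=100
  2. axis=0 (YZ plane), |mask|=16  ⇒  voxels=66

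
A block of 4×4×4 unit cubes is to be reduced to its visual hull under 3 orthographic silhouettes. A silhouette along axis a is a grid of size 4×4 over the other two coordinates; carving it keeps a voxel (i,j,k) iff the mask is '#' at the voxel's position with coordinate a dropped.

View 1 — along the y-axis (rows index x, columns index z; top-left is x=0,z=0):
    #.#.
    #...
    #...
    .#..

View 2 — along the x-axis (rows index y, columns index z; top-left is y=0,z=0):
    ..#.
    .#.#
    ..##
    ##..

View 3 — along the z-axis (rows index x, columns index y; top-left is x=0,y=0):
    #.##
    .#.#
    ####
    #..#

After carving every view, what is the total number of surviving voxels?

start: 4×4×4 = 64 voxels
carve view 1 (along y, XZ-mask fill 5/16): 20 voxels remain
carve view 2 (along x, YZ-mask fill 7/16): 7 voxels remain
carve view 3 (along z, XY-mask fill 11/16): 6 voxels remain

voxel count = 6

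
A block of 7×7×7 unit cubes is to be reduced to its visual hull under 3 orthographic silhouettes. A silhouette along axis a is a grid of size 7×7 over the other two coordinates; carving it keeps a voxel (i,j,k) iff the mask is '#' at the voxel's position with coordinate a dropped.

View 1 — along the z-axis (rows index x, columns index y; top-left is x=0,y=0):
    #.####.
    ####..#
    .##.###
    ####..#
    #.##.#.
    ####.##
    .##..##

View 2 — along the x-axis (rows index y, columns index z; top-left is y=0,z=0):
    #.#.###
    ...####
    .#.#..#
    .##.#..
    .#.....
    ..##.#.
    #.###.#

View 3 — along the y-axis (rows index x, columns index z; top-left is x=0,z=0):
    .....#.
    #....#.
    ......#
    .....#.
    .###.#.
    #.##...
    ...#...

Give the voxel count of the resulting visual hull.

|visual hull| = 34

initial block: 7^3 = 343
[1] z-view keeps 34 columns → grid now 238
[2] x-view keeps 24 columns → grid now 123
[3] y-view keeps 13 columns → grid now 34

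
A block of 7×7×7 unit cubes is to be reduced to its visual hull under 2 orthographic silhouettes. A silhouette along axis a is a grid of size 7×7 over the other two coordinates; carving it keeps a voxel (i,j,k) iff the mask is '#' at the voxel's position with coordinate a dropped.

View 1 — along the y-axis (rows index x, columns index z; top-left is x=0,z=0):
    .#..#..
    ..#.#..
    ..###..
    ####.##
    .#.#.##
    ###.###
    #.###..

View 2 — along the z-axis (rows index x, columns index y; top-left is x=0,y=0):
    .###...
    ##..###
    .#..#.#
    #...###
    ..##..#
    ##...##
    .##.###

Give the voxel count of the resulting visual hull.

full grid |V| = 343
  1. axis=1 (XZ plane), |mask|=27  ⇒  voxels=189
  2. axis=2 (XY plane), |mask|=27  ⇒  voxels=105

105 voxels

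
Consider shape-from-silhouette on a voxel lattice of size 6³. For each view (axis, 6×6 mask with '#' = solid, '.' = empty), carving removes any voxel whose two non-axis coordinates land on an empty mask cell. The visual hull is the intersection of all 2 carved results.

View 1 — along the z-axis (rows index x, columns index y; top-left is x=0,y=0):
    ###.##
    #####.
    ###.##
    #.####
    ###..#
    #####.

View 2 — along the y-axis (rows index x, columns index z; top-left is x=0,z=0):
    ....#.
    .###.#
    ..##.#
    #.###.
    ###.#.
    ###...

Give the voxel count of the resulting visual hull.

full grid |V| = 216
after view 1 [z-axis, 29 of 36 cells solid] → remaining = 174
after view 2 [y-axis, 19 of 36 cells solid] → remaining = 91

remaining voxels: 91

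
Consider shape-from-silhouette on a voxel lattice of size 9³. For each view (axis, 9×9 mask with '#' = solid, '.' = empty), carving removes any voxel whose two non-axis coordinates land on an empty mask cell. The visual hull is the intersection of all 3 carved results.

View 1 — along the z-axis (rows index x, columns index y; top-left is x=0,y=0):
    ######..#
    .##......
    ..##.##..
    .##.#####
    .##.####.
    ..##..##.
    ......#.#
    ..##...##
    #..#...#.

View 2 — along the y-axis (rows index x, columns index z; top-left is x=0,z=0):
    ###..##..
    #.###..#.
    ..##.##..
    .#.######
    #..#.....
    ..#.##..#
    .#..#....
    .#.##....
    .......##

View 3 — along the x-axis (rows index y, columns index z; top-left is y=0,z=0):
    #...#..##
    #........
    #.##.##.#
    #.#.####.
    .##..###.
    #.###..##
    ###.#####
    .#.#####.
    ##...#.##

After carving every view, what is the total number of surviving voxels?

remaining voxels: 95

start: 9×9×9 = 729 voxels
V1 z: intersect with XY mask (39 set) -- 351 left
V2 y: intersect with XZ mask (34 set) -- 160 left
V3 x: intersect with YZ mask (47 set) -- 95 left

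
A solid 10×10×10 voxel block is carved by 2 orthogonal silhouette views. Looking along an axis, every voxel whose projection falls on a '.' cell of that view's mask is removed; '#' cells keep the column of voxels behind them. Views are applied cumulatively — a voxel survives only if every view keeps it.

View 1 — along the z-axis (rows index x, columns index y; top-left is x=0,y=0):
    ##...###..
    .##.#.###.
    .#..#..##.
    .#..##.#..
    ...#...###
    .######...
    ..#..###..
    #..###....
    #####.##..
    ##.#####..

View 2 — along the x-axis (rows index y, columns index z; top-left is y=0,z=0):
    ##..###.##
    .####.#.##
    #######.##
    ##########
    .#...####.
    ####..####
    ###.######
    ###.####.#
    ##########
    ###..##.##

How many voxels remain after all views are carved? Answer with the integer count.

remaining voxels: 401

initial block: 10^3 = 1000
  1. axis=2 (XY plane), |mask|=51  ⇒  voxels=510
  2. axis=0 (YZ plane), |mask|=80  ⇒  voxels=401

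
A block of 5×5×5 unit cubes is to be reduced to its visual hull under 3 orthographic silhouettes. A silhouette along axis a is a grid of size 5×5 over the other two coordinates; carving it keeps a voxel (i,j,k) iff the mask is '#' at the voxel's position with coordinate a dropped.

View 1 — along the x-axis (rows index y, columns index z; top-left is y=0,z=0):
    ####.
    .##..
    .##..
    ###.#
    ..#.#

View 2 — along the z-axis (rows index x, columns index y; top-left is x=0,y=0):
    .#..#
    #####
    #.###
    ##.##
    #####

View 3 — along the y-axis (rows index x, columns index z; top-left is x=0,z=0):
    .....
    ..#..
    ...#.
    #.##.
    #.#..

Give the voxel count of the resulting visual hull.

start: 5×5×5 = 125 voxels
[1] x-view keeps 14 columns → grid now 70
[2] z-view keeps 20 columns → grid now 56
[3] y-view keeps 7 columns → grid now 20

voxel count = 20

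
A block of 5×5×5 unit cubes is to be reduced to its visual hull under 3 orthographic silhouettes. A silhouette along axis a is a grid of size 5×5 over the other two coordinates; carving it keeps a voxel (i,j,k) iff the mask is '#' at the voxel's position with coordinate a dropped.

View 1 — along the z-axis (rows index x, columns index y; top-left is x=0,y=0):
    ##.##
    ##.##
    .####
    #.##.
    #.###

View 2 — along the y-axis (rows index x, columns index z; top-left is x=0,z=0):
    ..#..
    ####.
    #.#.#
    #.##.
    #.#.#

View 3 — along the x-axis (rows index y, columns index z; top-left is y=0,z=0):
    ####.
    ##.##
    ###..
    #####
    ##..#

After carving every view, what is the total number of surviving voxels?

before carving: 125 voxels (5×5×5)
V1 z: intersect with XY mask (19 set) -- 95 left
V2 y: intersect with XZ mask (14 set) -- 53 left
V3 x: intersect with YZ mask (19 set) -- 41 left

voxel count = 41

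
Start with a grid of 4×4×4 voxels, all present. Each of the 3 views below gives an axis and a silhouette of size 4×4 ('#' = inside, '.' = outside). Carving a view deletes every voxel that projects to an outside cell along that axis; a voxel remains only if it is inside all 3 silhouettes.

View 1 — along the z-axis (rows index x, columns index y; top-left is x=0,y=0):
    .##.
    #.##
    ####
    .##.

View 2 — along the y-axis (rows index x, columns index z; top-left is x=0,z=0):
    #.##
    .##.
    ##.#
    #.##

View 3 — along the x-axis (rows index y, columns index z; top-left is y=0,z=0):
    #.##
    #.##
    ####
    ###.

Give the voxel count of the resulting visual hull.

start: 4×4×4 = 64 voxels
step 1: project along z, AND mask (11/16) → |grid| = 44
step 2: project along y, AND mask (11/16) → |grid| = 30
step 3: project along x, AND mask (13/16) → |grid| = 26

remaining voxels: 26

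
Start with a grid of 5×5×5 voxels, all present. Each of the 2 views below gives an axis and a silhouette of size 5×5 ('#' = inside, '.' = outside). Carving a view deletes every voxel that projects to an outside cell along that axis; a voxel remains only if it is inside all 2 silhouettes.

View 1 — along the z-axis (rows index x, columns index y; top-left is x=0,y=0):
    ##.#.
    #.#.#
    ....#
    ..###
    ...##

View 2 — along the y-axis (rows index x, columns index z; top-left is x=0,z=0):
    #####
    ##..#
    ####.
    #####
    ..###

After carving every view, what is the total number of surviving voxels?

remaining voxels: 49

full grid |V| = 125
[1] z-view keeps 12 columns → grid now 60
[2] y-view keeps 20 columns → grid now 49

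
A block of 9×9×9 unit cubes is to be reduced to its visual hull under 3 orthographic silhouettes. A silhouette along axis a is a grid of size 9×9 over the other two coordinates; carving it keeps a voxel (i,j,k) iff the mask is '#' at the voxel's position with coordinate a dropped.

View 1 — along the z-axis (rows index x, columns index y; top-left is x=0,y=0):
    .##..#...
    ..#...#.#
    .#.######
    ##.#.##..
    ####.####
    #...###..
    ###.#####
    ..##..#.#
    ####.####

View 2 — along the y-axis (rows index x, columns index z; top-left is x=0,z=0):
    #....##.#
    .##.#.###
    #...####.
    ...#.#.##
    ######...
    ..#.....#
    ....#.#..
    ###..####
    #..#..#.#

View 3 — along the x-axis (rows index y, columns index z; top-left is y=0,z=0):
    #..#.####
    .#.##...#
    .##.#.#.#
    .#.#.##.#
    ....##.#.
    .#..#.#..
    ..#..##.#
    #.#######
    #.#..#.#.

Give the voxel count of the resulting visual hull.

|visual hull| = 115

full grid |V| = 729
step 1: project along z, AND mask (50/81) → |grid| = 450
step 2: project along y, AND mask (40/81) → |grid| = 217
step 3: project along x, AND mask (42/81) → |grid| = 115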